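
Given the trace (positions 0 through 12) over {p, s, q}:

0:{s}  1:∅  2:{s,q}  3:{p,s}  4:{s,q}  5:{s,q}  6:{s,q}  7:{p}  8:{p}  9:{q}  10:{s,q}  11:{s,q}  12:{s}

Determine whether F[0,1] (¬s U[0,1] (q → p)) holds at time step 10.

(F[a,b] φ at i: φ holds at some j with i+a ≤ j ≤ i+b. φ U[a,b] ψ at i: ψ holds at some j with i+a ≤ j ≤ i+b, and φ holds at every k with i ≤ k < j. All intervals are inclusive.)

Check (¬s U[0,1] (q → p)) at each j in [10,11]:
  j=10: fails
  j=11: fails
No position in the window satisfies it → formula fails.

Does not hold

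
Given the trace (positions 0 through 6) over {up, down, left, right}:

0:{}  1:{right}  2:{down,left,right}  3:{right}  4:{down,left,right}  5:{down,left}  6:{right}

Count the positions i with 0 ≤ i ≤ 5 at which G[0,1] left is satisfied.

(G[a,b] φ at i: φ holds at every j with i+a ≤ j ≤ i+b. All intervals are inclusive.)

Evaluate at each i in [0,5]:
  i=0: ✗ (fails at j=0)
  i=1: ✗ (fails at j=1)
  i=2: ✗ (fails at j=3)
  i=3: ✗ (fails at j=3)
  i=4: ✓ (all of [4,5])
  i=5: ✗ (fails at j=6)
Positions where it holds: {4} → 1.

1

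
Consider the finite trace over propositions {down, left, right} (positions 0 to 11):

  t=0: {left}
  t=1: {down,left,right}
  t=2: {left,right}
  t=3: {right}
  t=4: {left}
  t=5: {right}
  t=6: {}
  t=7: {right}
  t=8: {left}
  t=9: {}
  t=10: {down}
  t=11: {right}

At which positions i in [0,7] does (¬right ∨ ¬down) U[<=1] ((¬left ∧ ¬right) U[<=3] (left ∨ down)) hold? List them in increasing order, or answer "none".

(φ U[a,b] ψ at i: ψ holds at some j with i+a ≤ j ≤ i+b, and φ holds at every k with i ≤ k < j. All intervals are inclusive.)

0, 1, 2, 3, 4, 7

Evaluate at each i in [0,7]:
  i=0: ✓ (rhs at j=0)
  i=1: ✓ (rhs at j=1)
  i=2: ✓ (rhs at j=2)
  i=3: ✓ (rhs at j=4; lhs holds on [3,3])
  i=4: ✓ (rhs at j=4)
  i=5: ✗ (no rhs in [5,6])
  i=6: ✗ (no rhs in [6,7])
  i=7: ✓ (rhs at j=8; lhs holds on [7,7])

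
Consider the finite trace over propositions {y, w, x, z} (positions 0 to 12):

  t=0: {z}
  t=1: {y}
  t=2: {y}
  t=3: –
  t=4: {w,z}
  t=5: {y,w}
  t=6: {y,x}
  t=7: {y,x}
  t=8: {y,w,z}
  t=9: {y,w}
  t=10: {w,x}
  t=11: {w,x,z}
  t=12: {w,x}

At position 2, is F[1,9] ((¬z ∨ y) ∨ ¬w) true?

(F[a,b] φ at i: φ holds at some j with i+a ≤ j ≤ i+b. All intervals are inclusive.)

Yes

Check ((¬z ∨ y) ∨ ¬w) at each j in [3,11]:
  j=3: true
  j=4: false
  j=5: true
  j=6: true
  j=7: true
  j=8: true
  j=9: true
  j=10: true
  j=11: false
Found at j=3 → formula holds.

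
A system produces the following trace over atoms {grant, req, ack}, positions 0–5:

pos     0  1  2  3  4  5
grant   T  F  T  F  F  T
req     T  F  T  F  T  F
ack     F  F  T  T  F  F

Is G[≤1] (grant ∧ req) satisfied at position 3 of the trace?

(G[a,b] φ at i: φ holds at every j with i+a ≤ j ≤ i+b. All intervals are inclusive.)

Check (grant ∧ req) at every j in [3,4]:
  j=3: false
  j=4: false
Fails at j=3 → formula fails.

No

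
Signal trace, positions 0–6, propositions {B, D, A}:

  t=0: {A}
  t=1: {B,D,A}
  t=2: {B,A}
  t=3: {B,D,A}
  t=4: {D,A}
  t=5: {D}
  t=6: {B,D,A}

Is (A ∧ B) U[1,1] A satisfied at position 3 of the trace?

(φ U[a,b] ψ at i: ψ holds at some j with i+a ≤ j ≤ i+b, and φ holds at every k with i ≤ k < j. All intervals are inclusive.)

Holds

Need some j in [4,4] with A, and (A ∧ B) at every k in [3,j-1].
  j=4: A holds; (A ∧ B) holds at every k in [3,3] → satisfied.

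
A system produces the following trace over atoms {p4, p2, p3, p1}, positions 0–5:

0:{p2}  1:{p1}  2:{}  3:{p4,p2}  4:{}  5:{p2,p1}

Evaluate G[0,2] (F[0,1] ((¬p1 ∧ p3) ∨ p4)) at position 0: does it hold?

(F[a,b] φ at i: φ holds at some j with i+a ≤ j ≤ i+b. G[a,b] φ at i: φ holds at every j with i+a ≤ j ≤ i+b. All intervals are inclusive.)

False

Check F[0,1] ((¬p1 ∧ p3) ∨ p4) at every j in [0,2]:
  j=0: fails (none in [0,1])
  j=1: fails (none in [1,2])
  j=2: holds (witness at 3)
Fails at j=0 → formula fails.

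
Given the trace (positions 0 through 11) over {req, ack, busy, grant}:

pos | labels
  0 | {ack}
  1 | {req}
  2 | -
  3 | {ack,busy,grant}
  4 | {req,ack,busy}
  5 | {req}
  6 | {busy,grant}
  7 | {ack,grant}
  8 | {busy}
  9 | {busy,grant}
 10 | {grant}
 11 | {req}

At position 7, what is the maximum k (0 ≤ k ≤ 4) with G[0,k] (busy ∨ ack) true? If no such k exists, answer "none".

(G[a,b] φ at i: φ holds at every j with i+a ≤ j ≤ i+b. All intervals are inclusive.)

(busy ∨ ack) must hold from j=7 onward; find where it first fails.
  j=7: holds
  j=8: holds
  j=9: holds
  j=10: fails
Holds on [7,9], so largest k = 2.

2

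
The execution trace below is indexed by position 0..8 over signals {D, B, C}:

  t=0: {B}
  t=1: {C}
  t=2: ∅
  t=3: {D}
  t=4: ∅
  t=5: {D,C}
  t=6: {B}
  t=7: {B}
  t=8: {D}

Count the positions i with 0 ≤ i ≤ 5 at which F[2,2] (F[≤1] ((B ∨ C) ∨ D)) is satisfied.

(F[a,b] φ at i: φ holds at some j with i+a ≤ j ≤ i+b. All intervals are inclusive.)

6

Evaluate at each i in [0,5]:
  i=0: ✓ (witness j=2)
  i=1: ✓ (witness j=3)
  i=2: ✓ (witness j=4)
  i=3: ✓ (witness j=5)
  i=4: ✓ (witness j=6)
  i=5: ✓ (witness j=7)
Positions where it holds: {0, 1, 2, 3, 4, 5} → 6.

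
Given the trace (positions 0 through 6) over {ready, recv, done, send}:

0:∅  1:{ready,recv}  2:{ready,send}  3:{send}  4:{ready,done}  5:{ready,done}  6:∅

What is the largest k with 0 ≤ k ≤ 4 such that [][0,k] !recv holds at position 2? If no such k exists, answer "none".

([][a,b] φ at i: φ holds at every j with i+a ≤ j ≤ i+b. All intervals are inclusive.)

4

!recv must hold from j=2 onward; find where it first fails.
  j=2: holds
  j=3: holds
  j=4: holds
  j=5: holds
  j=6: holds
Holds through j=6; largest k = 4.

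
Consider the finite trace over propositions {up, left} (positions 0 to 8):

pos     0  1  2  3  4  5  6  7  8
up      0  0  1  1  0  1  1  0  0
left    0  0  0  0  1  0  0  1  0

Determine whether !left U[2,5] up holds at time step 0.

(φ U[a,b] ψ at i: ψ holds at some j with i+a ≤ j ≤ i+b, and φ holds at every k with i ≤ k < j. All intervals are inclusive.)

Need some j in [2,5] with up, and !left at every k in [0,j-1].
  j=2: up holds; !left holds at every k in [0,1] → satisfied.

True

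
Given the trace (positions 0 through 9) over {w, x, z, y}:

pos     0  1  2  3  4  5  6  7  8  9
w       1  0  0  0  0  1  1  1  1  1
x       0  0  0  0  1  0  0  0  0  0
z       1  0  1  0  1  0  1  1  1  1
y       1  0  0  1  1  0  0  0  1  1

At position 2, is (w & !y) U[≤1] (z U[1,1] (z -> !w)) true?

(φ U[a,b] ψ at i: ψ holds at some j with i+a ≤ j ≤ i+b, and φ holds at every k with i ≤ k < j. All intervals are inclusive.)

Need some j in [2,3] with (z U[1,1] (z -> !w)), and (w & !y) at every k in [2,j-1].
  j=2: (z U[1,1] (z -> !w)) holds; no prefix to check → satisfied.

Holds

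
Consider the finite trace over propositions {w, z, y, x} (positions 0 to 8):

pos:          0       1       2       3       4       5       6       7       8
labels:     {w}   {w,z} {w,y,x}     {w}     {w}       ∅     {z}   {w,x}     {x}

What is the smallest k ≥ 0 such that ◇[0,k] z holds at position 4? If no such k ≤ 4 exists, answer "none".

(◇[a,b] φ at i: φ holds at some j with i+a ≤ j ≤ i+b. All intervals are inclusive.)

Scan j = 4,5,… for z:
  j=4: fails
  j=5: fails
  j=6: holds
First hit at j=6, so smallest k = 6-4 = 2.

2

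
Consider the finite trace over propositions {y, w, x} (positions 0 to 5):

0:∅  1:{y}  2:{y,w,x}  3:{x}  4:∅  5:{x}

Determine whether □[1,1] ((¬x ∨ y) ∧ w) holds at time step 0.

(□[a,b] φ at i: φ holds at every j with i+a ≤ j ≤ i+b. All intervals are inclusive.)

Check ((¬x ∨ y) ∧ w) at every j in [1,1]:
  j=1: false
Fails at j=1 → formula fails.

No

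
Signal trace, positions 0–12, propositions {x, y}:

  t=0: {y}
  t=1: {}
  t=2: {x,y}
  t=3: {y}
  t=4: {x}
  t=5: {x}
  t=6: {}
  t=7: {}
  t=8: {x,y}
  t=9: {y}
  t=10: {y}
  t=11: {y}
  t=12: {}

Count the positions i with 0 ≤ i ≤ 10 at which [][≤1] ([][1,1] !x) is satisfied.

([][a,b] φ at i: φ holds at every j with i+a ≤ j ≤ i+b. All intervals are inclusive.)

4

Evaluate at each i in [0,10]:
  i=0: ✗ (fails at j=1)
  i=1: ✗ (fails at j=1)
  i=2: ✗ (fails at j=3)
  i=3: ✗ (fails at j=3)
  i=4: ✗ (fails at j=4)
  i=5: ✓ (all of [5,6])
  i=6: ✗ (fails at j=7)
  i=7: ✗ (fails at j=7)
  i=8: ✓ (all of [8,9])
  i=9: ✓ (all of [9,10])
  i=10: ✓ (all of [10,11])
Positions where it holds: {5, 8, 9, 10} → 4.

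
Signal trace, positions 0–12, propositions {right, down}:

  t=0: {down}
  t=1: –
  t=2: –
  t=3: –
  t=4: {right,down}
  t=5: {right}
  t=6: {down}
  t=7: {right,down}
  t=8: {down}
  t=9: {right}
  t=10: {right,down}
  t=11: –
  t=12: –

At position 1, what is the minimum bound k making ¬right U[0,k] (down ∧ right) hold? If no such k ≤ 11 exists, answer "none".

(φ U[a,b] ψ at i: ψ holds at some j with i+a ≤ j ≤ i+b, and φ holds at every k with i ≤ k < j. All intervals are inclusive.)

3

Need earliest j ≥ 1 with (down ∧ right), and ¬right at every k in [1,j-1].
  j=1: rhs fails.
  j=2: rhs fails.
  j=3: rhs fails.
  j=4: rhs holds; lhs holds on [1,3]. k = 3.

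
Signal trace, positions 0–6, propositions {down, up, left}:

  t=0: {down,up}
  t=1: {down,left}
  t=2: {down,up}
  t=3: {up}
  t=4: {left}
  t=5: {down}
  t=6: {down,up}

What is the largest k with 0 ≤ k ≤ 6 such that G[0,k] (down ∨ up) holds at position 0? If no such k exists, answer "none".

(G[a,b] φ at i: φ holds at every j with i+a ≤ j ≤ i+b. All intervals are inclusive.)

(down ∨ up) must hold from j=0 onward; find where it first fails.
  j=0: holds
  j=1: holds
  j=2: holds
  j=3: holds
  j=4: fails
Holds on [0,3], so largest k = 3.

3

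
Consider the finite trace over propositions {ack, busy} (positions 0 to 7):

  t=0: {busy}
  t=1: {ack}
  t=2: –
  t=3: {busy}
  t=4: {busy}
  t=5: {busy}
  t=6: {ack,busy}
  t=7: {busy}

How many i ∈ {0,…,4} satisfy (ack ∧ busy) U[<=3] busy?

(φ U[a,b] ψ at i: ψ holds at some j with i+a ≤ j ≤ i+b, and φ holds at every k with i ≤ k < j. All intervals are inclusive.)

3

Evaluate at each i in [0,4]:
  i=0: ✓ (rhs at j=0)
  i=1: ✗ (lhs fails at k=1 before rhs at j=3)
  i=2: ✗ (lhs fails at k=2 before rhs at j=3)
  i=3: ✓ (rhs at j=3)
  i=4: ✓ (rhs at j=4)
Positions where it holds: {0, 3, 4} → 3.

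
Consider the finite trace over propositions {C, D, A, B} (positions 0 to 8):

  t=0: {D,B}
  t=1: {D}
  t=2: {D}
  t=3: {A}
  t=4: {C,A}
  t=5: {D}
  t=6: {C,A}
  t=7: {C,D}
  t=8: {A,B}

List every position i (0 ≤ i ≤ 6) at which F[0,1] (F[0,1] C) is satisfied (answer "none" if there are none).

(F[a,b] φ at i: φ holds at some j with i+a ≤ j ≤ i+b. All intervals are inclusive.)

2, 3, 4, 5, 6

Evaluate at each i in [0,6]:
  i=0: ✗ (none in [0,1])
  i=1: ✗ (none in [1,2])
  i=2: ✓ (witness j=3)
  i=3: ✓ (witness j=3)
  i=4: ✓ (witness j=4)
  i=5: ✓ (witness j=5)
  i=6: ✓ (witness j=6)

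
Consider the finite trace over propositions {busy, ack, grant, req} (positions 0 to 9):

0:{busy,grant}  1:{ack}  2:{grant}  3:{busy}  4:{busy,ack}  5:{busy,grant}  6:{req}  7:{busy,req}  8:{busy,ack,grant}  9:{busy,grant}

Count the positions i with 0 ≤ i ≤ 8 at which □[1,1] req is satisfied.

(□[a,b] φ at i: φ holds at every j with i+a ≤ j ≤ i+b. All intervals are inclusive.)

2

Evaluate at each i in [0,8]:
  i=0: ✗ (fails at j=1)
  i=1: ✗ (fails at j=2)
  i=2: ✗ (fails at j=3)
  i=3: ✗ (fails at j=4)
  i=4: ✗ (fails at j=5)
  i=5: ✓ (all of [6,6])
  i=6: ✓ (all of [7,7])
  i=7: ✗ (fails at j=8)
  i=8: ✗ (fails at j=9)
Positions where it holds: {5, 6} → 2.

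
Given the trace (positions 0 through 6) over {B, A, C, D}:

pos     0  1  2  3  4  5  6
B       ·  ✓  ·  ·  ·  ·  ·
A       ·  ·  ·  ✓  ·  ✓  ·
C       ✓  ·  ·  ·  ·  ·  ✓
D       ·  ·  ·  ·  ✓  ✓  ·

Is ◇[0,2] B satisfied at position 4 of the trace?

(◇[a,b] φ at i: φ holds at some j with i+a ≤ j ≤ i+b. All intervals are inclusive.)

Check B at each j in [4,6]:
  j=4: false
  j=5: false
  j=6: false
No position in the window satisfies it → formula fails.

Does not hold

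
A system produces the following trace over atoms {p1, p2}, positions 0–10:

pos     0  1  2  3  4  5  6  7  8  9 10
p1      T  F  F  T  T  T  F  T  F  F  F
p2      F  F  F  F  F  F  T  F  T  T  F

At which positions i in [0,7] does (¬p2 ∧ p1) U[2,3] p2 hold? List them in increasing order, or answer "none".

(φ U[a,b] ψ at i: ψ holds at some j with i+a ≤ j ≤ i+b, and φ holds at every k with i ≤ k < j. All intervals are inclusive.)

Evaluate at each i in [0,7]:
  i=0: ✗ (no rhs in [2,3])
  i=1: ✗ (no rhs in [3,4])
  i=2: ✗ (no rhs in [4,5])
  i=3: ✓ (rhs at j=6; lhs holds on [3,5])
  i=4: ✓ (rhs at j=6; lhs holds on [4,5])
  i=5: ✗ (lhs fails at k=6 before rhs at j=8)
  i=6: ✗ (lhs fails at k=6 before rhs at j=8)
  i=7: ✗ (lhs fails at k=8 before rhs at j=9)

3, 4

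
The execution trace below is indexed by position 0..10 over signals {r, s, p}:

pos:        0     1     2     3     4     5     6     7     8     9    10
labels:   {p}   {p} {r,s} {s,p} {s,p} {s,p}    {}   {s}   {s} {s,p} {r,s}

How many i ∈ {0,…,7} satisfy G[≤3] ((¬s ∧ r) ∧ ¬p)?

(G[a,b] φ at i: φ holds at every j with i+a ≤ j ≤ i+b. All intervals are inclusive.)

Evaluate at each i in [0,7]:
  i=0: ✗ (fails at j=0)
  i=1: ✗ (fails at j=1)
  i=2: ✗ (fails at j=2)
  i=3: ✗ (fails at j=3)
  i=4: ✗ (fails at j=4)
  i=5: ✗ (fails at j=5)
  i=6: ✗ (fails at j=6)
  i=7: ✗ (fails at j=7)
Positions where it holds: {} → 0.

0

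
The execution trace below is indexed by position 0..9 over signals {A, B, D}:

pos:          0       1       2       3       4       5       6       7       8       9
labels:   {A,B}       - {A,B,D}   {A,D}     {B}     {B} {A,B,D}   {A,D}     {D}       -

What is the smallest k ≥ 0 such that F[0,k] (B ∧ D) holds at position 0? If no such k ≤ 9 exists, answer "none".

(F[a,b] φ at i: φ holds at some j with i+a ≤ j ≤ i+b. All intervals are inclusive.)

2

Scan j = 0,1,… for (B ∧ D):
  j=0: fails
  j=1: fails
  j=2: holds
First hit at j=2, so smallest k = 2-0 = 2.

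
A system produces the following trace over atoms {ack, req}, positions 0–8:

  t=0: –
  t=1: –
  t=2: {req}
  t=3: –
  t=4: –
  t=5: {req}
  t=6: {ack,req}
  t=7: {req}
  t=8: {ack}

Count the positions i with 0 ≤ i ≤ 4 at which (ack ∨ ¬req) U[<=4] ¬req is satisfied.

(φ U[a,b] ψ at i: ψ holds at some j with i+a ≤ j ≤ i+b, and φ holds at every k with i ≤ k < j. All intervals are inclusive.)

4

Evaluate at each i in [0,4]:
  i=0: ✓ (rhs at j=0)
  i=1: ✓ (rhs at j=1)
  i=2: ✗ (lhs fails at k=2 before rhs at j=3)
  i=3: ✓ (rhs at j=3)
  i=4: ✓ (rhs at j=4)
Positions where it holds: {0, 1, 3, 4} → 4.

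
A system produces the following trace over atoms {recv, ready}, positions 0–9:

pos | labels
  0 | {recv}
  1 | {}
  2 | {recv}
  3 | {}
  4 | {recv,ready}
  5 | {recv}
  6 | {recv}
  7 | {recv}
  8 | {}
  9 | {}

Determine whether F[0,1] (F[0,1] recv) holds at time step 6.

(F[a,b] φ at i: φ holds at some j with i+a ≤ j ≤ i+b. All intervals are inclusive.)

Yes

Check F[0,1] recv at each j in [6,7]:
  j=6: holds (witness at 6)
  j=7: holds (witness at 7)
Found at j=6 → formula holds.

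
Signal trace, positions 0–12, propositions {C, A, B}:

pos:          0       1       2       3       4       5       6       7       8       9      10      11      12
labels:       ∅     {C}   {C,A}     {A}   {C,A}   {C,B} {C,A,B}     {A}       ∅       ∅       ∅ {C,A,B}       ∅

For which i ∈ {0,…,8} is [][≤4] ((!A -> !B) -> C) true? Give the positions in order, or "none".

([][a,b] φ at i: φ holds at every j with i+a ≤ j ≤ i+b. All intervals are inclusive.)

Evaluate at each i in [0,8]:
  i=0: ✗ (fails at j=0)
  i=1: ✗ (fails at j=3)
  i=2: ✗ (fails at j=3)
  i=3: ✗ (fails at j=3)
  i=4: ✗ (fails at j=7)
  i=5: ✗ (fails at j=7)
  i=6: ✗ (fails at j=7)
  i=7: ✗ (fails at j=7)
  i=8: ✗ (fails at j=8)

none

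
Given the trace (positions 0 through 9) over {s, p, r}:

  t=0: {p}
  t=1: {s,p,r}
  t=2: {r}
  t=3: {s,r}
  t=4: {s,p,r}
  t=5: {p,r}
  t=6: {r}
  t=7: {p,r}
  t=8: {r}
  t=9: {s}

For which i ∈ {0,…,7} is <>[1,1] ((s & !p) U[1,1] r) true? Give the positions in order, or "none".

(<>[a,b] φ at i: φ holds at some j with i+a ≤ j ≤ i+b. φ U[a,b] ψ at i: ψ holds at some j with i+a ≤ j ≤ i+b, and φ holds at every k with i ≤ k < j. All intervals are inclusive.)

Evaluate at each i in [0,7]:
  i=0: ✗ (none in [1,1])
  i=1: ✗ (none in [2,2])
  i=2: ✓ (witness j=3)
  i=3: ✗ (none in [4,4])
  i=4: ✗ (none in [5,5])
  i=5: ✗ (none in [6,6])
  i=6: ✗ (none in [7,7])
  i=7: ✗ (none in [8,8])

2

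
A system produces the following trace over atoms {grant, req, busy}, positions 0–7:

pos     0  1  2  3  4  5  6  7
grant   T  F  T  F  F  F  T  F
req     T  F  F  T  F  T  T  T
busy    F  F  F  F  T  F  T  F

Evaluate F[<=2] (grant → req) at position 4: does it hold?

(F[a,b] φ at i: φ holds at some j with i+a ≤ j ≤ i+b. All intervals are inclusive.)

Check (grant → req) at each j in [4,6]:
  j=4: true
  j=5: true
  j=6: true
Found at j=4 → formula holds.

Holds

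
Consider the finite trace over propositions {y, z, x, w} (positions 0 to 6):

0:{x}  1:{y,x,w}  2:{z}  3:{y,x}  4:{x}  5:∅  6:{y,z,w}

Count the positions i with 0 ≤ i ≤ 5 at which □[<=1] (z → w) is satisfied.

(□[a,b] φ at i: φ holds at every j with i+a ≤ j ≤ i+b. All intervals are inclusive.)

4

Evaluate at each i in [0,5]:
  i=0: ✓ (all of [0,1])
  i=1: ✗ (fails at j=2)
  i=2: ✗ (fails at j=2)
  i=3: ✓ (all of [3,4])
  i=4: ✓ (all of [4,5])
  i=5: ✓ (all of [5,6])
Positions where it holds: {0, 3, 4, 5} → 4.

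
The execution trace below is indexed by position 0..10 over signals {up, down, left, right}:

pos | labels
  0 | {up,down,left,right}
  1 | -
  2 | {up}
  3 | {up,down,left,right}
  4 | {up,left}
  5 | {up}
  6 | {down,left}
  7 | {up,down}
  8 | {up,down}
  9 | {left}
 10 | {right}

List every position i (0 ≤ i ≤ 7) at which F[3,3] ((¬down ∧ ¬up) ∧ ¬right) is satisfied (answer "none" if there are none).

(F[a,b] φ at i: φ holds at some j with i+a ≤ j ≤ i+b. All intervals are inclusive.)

Evaluate at each i in [0,7]:
  i=0: ✗ (none in [3,3])
  i=1: ✗ (none in [4,4])
  i=2: ✗ (none in [5,5])
  i=3: ✗ (none in [6,6])
  i=4: ✗ (none in [7,7])
  i=5: ✗ (none in [8,8])
  i=6: ✓ (witness j=9)
  i=7: ✗ (none in [10,10])

6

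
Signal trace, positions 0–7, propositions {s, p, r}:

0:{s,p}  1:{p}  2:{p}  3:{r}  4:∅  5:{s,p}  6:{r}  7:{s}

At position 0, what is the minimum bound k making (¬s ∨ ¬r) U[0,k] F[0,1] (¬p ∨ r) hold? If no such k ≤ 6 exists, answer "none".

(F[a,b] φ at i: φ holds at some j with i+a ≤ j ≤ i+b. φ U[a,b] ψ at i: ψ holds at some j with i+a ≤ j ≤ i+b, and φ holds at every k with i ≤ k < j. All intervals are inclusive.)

2

Need earliest j ≥ 0 with F[0,1] (¬p ∨ r), and (¬s ∨ ¬r) at every k in [0,j-1].
  j=0: rhs fails.
  j=1: rhs fails.
  j=2: rhs holds; lhs holds on [0,1]. k = 2.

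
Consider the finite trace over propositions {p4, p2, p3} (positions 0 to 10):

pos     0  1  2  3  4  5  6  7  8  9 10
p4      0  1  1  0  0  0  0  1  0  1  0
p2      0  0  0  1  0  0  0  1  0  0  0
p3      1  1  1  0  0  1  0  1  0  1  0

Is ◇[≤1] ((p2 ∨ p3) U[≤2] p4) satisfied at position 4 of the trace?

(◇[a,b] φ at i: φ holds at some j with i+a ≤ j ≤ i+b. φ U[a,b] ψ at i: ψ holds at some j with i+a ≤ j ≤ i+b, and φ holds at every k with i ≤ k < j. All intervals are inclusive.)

Does not hold

Check ((p2 ∨ p3) U[≤2] p4) at each j in [4,5]:
  j=4: fails
  j=5: fails
No position in the window satisfies it → formula fails.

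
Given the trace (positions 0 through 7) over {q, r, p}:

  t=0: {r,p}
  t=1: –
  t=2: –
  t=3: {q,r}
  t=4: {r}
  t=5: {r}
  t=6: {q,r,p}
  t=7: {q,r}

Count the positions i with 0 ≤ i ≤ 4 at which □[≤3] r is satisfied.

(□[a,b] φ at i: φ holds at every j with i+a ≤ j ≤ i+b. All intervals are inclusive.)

2

Evaluate at each i in [0,4]:
  i=0: ✗ (fails at j=1)
  i=1: ✗ (fails at j=1)
  i=2: ✗ (fails at j=2)
  i=3: ✓ (all of [3,6])
  i=4: ✓ (all of [4,7])
Positions where it holds: {3, 4} → 2.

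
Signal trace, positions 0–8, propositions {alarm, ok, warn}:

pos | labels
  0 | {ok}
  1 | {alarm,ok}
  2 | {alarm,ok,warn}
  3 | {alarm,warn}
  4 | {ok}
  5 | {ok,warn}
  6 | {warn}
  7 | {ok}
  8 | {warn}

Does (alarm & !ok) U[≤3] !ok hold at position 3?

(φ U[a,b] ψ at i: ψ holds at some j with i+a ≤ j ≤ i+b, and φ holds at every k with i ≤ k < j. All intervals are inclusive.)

Holds

Need some j in [3,6] with !ok, and (alarm & !ok) at every k in [3,j-1].
  j=3: !ok holds; no prefix to check → satisfied.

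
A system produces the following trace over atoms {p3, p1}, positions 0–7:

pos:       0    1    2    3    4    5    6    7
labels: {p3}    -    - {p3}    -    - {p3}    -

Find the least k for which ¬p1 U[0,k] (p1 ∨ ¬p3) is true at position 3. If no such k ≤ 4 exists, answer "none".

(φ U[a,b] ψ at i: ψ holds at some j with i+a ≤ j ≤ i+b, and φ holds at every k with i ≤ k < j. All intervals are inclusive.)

1

Need earliest j ≥ 3 with (p1 ∨ ¬p3), and ¬p1 at every k in [3,j-1].
  j=3: rhs fails.
  j=4: rhs holds; lhs holds on [3,3]. k = 1.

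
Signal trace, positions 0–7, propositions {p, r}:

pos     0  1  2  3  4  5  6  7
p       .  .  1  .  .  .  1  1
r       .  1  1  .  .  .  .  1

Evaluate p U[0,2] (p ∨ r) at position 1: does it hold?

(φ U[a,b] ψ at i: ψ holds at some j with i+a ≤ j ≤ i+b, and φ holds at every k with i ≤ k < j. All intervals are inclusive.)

Need some j in [1,3] with (p ∨ r), and p at every k in [1,j-1].
  j=1: (p ∨ r) holds; no prefix to check → satisfied.

True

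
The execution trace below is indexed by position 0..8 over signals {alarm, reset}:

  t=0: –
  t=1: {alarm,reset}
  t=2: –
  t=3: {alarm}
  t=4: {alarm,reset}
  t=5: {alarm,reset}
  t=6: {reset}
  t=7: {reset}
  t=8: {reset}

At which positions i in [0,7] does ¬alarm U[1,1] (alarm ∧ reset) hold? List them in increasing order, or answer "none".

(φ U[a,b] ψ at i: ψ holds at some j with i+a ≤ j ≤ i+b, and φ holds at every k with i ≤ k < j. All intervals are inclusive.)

0

Evaluate at each i in [0,7]:
  i=0: ✓ (rhs at j=1; lhs holds on [0,0])
  i=1: ✗ (no rhs in [2,2])
  i=2: ✗ (no rhs in [3,3])
  i=3: ✗ (lhs fails at k=3 before rhs at j=4)
  i=4: ✗ (lhs fails at k=4 before rhs at j=5)
  i=5: ✗ (no rhs in [6,6])
  i=6: ✗ (no rhs in [7,7])
  i=7: ✗ (no rhs in [8,8])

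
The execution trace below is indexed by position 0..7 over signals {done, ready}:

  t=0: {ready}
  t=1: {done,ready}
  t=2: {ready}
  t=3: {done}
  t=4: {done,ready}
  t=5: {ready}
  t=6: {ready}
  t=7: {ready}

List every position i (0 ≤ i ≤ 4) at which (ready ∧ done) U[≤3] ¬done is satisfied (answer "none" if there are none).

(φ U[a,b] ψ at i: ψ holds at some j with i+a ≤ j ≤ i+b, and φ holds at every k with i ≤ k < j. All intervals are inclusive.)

0, 1, 2, 4

Evaluate at each i in [0,4]:
  i=0: ✓ (rhs at j=0)
  i=1: ✓ (rhs at j=2; lhs holds on [1,1])
  i=2: ✓ (rhs at j=2)
  i=3: ✗ (lhs fails at k=3 before rhs at j=5)
  i=4: ✓ (rhs at j=5; lhs holds on [4,4])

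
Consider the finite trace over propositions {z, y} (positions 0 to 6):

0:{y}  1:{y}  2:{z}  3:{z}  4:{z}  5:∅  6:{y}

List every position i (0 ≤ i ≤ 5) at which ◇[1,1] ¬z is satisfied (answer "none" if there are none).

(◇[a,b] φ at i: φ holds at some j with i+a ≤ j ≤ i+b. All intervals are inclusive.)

0, 4, 5

Evaluate at each i in [0,5]:
  i=0: ✓ (witness j=1)
  i=1: ✗ (none in [2,2])
  i=2: ✗ (none in [3,3])
  i=3: ✗ (none in [4,4])
  i=4: ✓ (witness j=5)
  i=5: ✓ (witness j=6)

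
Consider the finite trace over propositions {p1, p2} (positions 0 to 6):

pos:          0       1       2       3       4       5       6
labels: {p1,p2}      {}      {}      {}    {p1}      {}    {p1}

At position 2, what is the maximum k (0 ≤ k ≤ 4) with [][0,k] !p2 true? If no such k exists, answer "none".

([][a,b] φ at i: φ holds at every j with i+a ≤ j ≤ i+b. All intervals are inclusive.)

4

!p2 must hold from j=2 onward; find where it first fails.
  j=2: holds
  j=3: holds
  j=4: holds
  j=5: holds
  j=6: holds
Holds through j=6; largest k = 4.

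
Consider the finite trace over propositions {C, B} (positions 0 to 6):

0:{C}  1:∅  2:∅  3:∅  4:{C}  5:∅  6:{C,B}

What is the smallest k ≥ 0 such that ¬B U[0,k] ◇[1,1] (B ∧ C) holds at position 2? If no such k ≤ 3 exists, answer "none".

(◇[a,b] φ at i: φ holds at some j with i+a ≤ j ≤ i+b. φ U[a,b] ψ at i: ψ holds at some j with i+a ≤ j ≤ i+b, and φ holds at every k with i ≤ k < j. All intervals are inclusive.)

Need earliest j ≥ 2 with ◇[1,1] (B ∧ C), and ¬B at every k in [2,j-1].
  j=2: rhs fails.
  j=3: rhs fails.
  j=4: rhs fails.
  j=5: rhs holds; lhs holds on [2,4]. k = 3.

3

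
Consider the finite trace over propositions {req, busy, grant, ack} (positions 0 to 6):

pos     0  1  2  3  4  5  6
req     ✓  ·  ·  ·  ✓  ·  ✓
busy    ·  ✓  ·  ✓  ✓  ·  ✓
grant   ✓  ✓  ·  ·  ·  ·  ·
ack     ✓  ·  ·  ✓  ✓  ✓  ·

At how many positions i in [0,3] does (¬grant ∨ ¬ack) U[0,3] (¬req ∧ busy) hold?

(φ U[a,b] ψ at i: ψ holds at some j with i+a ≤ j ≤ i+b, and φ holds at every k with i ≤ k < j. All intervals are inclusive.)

3

Evaluate at each i in [0,3]:
  i=0: ✗ (lhs fails at k=0 before rhs at j=1)
  i=1: ✓ (rhs at j=1)
  i=2: ✓ (rhs at j=3; lhs holds on [2,2])
  i=3: ✓ (rhs at j=3)
Positions where it holds: {1, 2, 3} → 3.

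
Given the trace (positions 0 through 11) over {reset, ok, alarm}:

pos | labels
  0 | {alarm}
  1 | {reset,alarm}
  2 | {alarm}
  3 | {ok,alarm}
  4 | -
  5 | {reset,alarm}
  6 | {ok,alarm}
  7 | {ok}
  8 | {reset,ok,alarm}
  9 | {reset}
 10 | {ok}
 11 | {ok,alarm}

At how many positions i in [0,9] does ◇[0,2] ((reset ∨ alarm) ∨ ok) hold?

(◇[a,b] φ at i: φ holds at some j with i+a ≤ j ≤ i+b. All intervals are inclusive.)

Evaluate at each i in [0,9]:
  i=0: ✓ (witness j=0)
  i=1: ✓ (witness j=1)
  i=2: ✓ (witness j=2)
  i=3: ✓ (witness j=3)
  i=4: ✓ (witness j=5)
  i=5: ✓ (witness j=5)
  i=6: ✓ (witness j=6)
  i=7: ✓ (witness j=7)
  i=8: ✓ (witness j=8)
  i=9: ✓ (witness j=9)
Positions where it holds: {0, 1, 2, 3, 4, 5, 6, 7, 8, 9} → 10.

10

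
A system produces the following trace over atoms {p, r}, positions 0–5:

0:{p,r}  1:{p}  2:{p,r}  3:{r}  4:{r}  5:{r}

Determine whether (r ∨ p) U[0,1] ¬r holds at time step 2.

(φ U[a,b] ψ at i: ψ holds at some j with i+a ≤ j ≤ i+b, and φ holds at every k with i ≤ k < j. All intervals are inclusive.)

No

Need some j in [2,3] with ¬r, and (r ∨ p) at every k in [2,j-1].
  j=2: ¬r false.
  j=3: ¬r false.
No j in the window works → until fails.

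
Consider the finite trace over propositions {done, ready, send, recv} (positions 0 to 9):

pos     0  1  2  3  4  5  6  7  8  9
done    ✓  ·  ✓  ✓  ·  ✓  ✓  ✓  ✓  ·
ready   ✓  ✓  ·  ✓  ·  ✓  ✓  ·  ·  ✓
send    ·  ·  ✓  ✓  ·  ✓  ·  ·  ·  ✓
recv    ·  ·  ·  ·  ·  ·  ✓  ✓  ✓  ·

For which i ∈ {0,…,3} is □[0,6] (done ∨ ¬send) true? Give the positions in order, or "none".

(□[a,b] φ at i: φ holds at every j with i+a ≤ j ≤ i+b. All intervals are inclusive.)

0, 1, 2

Evaluate at each i in [0,3]:
  i=0: ✓ (all of [0,6])
  i=1: ✓ (all of [1,7])
  i=2: ✓ (all of [2,8])
  i=3: ✗ (fails at j=9)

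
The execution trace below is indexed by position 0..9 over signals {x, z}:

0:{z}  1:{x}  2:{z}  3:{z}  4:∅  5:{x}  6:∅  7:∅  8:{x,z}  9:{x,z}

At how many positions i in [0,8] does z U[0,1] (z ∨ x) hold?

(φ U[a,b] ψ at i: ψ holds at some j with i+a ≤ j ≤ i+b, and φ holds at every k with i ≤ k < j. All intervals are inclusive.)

Evaluate at each i in [0,8]:
  i=0: ✓ (rhs at j=0)
  i=1: ✓ (rhs at j=1)
  i=2: ✓ (rhs at j=2)
  i=3: ✓ (rhs at j=3)
  i=4: ✗ (lhs fails at k=4 before rhs at j=5)
  i=5: ✓ (rhs at j=5)
  i=6: ✗ (no rhs in [6,7])
  i=7: ✗ (lhs fails at k=7 before rhs at j=8)
  i=8: ✓ (rhs at j=8)
Positions where it holds: {0, 1, 2, 3, 5, 8} → 6.

6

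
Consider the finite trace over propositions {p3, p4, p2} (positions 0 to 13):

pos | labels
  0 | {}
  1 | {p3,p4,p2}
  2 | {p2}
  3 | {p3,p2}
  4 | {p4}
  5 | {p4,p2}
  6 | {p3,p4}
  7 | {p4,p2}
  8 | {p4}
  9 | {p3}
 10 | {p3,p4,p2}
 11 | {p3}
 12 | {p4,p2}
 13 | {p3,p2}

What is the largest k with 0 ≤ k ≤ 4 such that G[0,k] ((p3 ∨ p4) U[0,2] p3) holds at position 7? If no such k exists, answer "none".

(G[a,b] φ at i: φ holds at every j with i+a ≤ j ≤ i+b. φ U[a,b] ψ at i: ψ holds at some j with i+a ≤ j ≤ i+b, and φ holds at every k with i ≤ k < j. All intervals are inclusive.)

((p3 ∨ p4) U[0,2] p3) must hold from j=7 onward; find where it first fails.
  j=7: holds
  j=8: holds
  j=9: holds
  j=10: holds
  j=11: holds
Holds through j=11; largest k = 4.

4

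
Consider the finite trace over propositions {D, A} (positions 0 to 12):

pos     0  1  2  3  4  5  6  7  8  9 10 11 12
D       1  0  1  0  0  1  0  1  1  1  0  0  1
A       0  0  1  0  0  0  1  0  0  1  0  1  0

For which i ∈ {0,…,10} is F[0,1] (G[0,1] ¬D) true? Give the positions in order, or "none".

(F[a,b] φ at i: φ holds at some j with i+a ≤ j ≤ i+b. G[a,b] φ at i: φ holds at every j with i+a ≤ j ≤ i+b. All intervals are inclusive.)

Evaluate at each i in [0,10]:
  i=0: ✗ (none in [0,1])
  i=1: ✗ (none in [1,2])
  i=2: ✓ (witness j=3)
  i=3: ✓ (witness j=3)
  i=4: ✗ (none in [4,5])
  i=5: ✗ (none in [5,6])
  i=6: ✗ (none in [6,7])
  i=7: ✗ (none in [7,8])
  i=8: ✗ (none in [8,9])
  i=9: ✓ (witness j=10)
  i=10: ✓ (witness j=10)

2, 3, 9, 10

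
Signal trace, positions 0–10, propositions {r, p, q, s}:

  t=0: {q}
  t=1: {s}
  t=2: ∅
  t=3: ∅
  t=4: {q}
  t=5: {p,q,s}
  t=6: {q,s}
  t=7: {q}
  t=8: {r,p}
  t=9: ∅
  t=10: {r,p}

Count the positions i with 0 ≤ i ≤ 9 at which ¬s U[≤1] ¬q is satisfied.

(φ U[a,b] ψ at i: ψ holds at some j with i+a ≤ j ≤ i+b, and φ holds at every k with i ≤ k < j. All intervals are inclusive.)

7

Evaluate at each i in [0,9]:
  i=0: ✓ (rhs at j=1; lhs holds on [0,0])
  i=1: ✓ (rhs at j=1)
  i=2: ✓ (rhs at j=2)
  i=3: ✓ (rhs at j=3)
  i=4: ✗ (no rhs in [4,5])
  i=5: ✗ (no rhs in [5,6])
  i=6: ✗ (no rhs in [6,7])
  i=7: ✓ (rhs at j=8; lhs holds on [7,7])
  i=8: ✓ (rhs at j=8)
  i=9: ✓ (rhs at j=9)
Positions where it holds: {0, 1, 2, 3, 7, 8, 9} → 7.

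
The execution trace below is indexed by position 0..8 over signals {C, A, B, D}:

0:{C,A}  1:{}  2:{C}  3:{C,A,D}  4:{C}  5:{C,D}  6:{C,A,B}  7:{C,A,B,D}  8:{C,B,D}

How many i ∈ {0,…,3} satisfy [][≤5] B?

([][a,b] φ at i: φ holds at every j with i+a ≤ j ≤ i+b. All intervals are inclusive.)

0

Evaluate at each i in [0,3]:
  i=0: ✗ (fails at j=0)
  i=1: ✗ (fails at j=1)
  i=2: ✗ (fails at j=2)
  i=3: ✗ (fails at j=3)
Positions where it holds: {} → 0.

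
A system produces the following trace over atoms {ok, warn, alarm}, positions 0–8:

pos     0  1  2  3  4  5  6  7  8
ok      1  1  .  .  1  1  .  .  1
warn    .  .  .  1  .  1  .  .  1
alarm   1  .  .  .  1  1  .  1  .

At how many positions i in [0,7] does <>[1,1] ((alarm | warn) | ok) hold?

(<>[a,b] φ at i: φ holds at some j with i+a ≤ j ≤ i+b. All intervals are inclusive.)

Evaluate at each i in [0,7]:
  i=0: ✓ (witness j=1)
  i=1: ✗ (none in [2,2])
  i=2: ✓ (witness j=3)
  i=3: ✓ (witness j=4)
  i=4: ✓ (witness j=5)
  i=5: ✗ (none in [6,6])
  i=6: ✓ (witness j=7)
  i=7: ✓ (witness j=8)
Positions where it holds: {0, 2, 3, 4, 6, 7} → 6.

6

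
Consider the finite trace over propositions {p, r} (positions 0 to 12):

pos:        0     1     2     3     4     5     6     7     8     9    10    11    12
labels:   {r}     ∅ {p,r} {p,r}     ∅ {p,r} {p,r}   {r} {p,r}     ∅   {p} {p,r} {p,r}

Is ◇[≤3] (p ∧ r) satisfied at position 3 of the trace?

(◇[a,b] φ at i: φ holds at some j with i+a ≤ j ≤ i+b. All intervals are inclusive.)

Holds

Check (p ∧ r) at each j in [3,6]:
  j=3: true
  j=4: false
  j=5: true
  j=6: true
Found at j=3 → formula holds.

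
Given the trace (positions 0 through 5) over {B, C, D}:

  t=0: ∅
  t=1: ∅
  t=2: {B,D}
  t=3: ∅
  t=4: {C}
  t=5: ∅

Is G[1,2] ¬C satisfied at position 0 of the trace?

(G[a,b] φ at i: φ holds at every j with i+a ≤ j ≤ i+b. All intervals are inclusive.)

Yes

Check ¬C at every j in [1,2]:
  j=1: true
  j=2: true
All positions satisfy it → formula holds.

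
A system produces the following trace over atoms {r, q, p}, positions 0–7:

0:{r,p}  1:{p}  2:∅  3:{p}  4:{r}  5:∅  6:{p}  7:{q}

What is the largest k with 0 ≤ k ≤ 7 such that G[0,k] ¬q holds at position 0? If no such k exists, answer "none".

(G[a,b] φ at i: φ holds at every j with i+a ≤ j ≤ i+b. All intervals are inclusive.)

6

¬q must hold from j=0 onward; find where it first fails.
  j=0: holds
  j=1: holds
  j=2: holds
  j=3: holds
  j=4: holds
  j=5: holds
  j=6: holds
  j=7: fails
Holds on [0,6], so largest k = 6.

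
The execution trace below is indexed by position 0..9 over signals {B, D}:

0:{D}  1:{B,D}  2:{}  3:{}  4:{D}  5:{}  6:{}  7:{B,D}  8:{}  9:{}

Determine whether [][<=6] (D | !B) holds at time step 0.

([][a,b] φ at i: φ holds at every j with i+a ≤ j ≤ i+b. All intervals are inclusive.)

True

Check (D | !B) at every j in [0,6]:
  j=0: true
  j=1: true
  j=2: true
  j=3: true
  j=4: true
  j=5: true
  j=6: true
All positions satisfy it → formula holds.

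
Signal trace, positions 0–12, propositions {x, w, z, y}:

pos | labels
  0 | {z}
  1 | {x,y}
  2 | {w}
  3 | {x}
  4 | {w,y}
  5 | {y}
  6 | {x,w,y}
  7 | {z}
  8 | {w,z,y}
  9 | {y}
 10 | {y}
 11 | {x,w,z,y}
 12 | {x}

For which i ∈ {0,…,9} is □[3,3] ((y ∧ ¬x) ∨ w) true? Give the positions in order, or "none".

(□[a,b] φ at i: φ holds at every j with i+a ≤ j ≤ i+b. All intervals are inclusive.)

1, 2, 3, 5, 6, 7, 8

Evaluate at each i in [0,9]:
  i=0: ✗ (fails at j=3)
  i=1: ✓ (all of [4,4])
  i=2: ✓ (all of [5,5])
  i=3: ✓ (all of [6,6])
  i=4: ✗ (fails at j=7)
  i=5: ✓ (all of [8,8])
  i=6: ✓ (all of [9,9])
  i=7: ✓ (all of [10,10])
  i=8: ✓ (all of [11,11])
  i=9: ✗ (fails at j=12)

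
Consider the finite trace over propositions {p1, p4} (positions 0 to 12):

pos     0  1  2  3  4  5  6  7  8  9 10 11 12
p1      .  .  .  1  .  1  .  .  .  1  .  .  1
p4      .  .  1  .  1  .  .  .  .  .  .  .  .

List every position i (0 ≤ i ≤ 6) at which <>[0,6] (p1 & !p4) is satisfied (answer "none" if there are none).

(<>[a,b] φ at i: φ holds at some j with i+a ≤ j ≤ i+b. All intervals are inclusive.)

Evaluate at each i in [0,6]:
  i=0: ✓ (witness j=3)
  i=1: ✓ (witness j=3)
  i=2: ✓ (witness j=3)
  i=3: ✓ (witness j=3)
  i=4: ✓ (witness j=5)
  i=5: ✓ (witness j=5)
  i=6: ✓ (witness j=9)

0, 1, 2, 3, 4, 5, 6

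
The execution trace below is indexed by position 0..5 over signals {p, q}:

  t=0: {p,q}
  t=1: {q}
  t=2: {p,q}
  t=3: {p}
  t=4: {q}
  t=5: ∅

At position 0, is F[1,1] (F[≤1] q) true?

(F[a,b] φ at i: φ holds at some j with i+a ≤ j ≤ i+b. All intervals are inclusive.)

Check F[≤1] q at each j in [1,1]:
  j=1: holds (witness at 1)
Found at j=1 → formula holds.

Holds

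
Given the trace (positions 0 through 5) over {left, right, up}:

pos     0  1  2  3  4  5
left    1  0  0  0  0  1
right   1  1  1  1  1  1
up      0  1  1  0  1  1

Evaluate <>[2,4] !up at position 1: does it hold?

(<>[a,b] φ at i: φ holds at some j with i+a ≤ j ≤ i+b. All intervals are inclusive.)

Check !up at each j in [3,5]:
  j=3: true
  j=4: false
  j=5: false
Found at j=3 → formula holds.

Holds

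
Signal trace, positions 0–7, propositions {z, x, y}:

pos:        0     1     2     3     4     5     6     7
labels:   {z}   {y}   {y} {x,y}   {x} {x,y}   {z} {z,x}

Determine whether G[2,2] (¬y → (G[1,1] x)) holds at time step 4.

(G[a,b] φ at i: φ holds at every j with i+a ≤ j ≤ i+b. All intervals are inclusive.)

Check (¬y → (G[1,1] x)) at every j in [6,6]:
  j=6: antecedent true; consequent holds on [7,7] → ✓
All positions satisfy it → formula holds.

True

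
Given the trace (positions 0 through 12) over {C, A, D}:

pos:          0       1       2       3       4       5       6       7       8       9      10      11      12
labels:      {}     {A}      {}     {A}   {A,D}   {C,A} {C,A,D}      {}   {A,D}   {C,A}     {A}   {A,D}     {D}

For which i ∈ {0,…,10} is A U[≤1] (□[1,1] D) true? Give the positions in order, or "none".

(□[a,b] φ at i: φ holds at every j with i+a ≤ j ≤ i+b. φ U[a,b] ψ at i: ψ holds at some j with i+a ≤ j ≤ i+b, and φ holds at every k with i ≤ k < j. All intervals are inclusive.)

Evaluate at each i in [0,10]:
  i=0: ✗ (no rhs in [0,1])
  i=1: ✗ (no rhs in [1,2])
  i=2: ✗ (lhs fails at k=2 before rhs at j=3)
  i=3: ✓ (rhs at j=3)
  i=4: ✓ (rhs at j=5; lhs holds on [4,4])
  i=5: ✓ (rhs at j=5)
  i=6: ✓ (rhs at j=7; lhs holds on [6,6])
  i=7: ✓ (rhs at j=7)
  i=8: ✗ (no rhs in [8,9])
  i=9: ✓ (rhs at j=10; lhs holds on [9,9])
  i=10: ✓ (rhs at j=10)

3, 4, 5, 6, 7, 9, 10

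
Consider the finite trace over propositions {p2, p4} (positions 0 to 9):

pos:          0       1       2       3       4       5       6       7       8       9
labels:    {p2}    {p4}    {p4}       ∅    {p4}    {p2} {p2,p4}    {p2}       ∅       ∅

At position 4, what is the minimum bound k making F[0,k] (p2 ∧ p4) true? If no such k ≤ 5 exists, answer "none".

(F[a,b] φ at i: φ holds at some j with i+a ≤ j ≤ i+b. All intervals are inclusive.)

Scan j = 4,5,… for (p2 ∧ p4):
  j=4: fails
  j=5: fails
  j=6: holds
First hit at j=6, so smallest k = 6-4 = 2.

2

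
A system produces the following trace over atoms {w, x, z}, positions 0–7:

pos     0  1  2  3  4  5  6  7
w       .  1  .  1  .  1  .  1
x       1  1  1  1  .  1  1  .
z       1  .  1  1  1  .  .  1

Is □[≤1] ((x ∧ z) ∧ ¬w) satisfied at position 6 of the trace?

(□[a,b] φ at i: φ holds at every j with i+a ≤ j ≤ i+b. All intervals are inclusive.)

False

Check ((x ∧ z) ∧ ¬w) at every j in [6,7]:
  j=6: false
  j=7: false
Fails at j=6 → formula fails.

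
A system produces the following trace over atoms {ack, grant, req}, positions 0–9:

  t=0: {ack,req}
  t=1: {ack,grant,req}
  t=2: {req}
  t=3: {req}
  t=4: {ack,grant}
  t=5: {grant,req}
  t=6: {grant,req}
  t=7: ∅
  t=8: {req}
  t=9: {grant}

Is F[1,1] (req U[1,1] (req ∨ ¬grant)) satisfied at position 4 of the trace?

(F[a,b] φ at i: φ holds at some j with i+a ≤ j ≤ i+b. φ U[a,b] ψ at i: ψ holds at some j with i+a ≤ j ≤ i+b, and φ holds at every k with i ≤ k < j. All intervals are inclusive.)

Holds

Check (req U[1,1] (req ∨ ¬grant)) at each j in [5,5]:
  j=5: holds
Found at j=5 → formula holds.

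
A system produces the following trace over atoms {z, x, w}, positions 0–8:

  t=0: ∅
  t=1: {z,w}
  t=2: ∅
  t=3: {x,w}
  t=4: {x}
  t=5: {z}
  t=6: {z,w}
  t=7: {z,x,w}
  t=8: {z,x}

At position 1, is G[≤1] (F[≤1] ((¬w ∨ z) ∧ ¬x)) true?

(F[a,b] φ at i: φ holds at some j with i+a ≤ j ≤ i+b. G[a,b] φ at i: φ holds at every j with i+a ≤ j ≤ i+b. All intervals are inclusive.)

Check F[≤1] ((¬w ∨ z) ∧ ¬x) at every j in [1,2]:
  j=1: holds (witness at 1)
  j=2: holds (witness at 2)
All positions satisfy it → formula holds.

Holds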